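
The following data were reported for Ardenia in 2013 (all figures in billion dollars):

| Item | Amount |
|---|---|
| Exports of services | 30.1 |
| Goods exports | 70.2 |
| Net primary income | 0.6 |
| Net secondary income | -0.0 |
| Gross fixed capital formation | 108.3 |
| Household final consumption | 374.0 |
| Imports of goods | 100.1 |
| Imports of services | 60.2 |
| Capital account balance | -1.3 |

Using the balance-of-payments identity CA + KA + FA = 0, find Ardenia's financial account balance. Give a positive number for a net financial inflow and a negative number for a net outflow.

Goods balance = 70.2 - 100.1 = -29.9
Services balance = 30.1 - 60.2 = -30.1
Trade balance (goods + services) = -29.9 + (-30.1) = -60.0
Net primary income = 0.6
Net secondary income = -0.0
Current account = -60.0 + 0.6 + -0.0 = -59.4
Financial account = -(-59.4 + (-1.3)) = 60.7

60.7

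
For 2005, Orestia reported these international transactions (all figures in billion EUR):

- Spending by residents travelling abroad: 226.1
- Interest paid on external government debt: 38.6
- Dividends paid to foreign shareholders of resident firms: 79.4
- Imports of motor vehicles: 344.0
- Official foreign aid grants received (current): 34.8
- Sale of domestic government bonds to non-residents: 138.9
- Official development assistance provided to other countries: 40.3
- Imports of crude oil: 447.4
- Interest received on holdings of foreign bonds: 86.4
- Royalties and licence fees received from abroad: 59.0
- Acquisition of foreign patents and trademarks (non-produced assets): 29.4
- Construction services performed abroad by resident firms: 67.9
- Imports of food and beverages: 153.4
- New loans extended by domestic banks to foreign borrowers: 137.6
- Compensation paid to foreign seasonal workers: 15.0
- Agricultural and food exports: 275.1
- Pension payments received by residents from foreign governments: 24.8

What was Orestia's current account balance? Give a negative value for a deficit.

Goods: -447.4 - 153.4 - 344.0 + 275.1 = -669.7
Services: -226.1 + 59.0 + 67.9 = -99.2
Primary income: -79.4 - 38.6 + 86.4 - 15.0 = -46.6
Secondary income: -40.3 + 24.8 + 34.8 = 19.3
Current account = (-669.7) + (-99.2) + (-46.6) + 19.3 = -796.2
(Excluded from the current account — financial account: sale of domestic government bonds to non-residents 138.9, new loans extended by domestic banks to foreign borrowers 137.6; capital account: acquisition of foreign patents and trademarks (non-produced assets) 29.4.)

-796.2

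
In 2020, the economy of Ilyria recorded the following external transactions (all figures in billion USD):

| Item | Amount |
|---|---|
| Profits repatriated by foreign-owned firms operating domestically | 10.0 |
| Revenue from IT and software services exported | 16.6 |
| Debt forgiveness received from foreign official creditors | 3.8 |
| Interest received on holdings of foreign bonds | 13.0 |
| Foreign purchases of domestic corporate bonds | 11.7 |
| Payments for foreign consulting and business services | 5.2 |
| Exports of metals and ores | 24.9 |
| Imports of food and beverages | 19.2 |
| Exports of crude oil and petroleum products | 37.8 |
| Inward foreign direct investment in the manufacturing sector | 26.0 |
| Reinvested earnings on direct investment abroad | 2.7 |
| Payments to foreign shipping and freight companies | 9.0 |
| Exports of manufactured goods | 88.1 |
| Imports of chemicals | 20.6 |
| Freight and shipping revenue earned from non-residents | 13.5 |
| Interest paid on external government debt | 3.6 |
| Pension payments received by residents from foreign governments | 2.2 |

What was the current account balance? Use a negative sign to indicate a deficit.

131.2

Goods: 88.1 + 37.8 + 24.9 - 19.2 - 20.6 = 111.0
Services: -5.2 + 13.5 + 16.6 - 9.0 = 15.9
Primary income: 2.7 + 13.0 - 3.6 - 10.0 = 2.1
Secondary income: 2.2
Current account = 111.0 + 15.9 + 2.1 + 2.2 = 131.2
(Excluded from the current account — capital account: debt forgiveness received from foreign official creditors 3.8; financial account: foreign purchases of domestic corporate bonds 11.7, inward foreign direct investment in the manufacturing sector 26.0.)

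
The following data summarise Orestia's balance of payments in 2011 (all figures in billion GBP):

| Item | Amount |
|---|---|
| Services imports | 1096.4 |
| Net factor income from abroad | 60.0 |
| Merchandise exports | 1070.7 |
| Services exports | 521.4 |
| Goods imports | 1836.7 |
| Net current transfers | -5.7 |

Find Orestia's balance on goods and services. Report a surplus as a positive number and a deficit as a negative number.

Goods balance = 1070.7 - 1836.7 = -766.0
Services balance = 521.4 - 1096.4 = -575.0
Trade balance (goods + services) = -766.0 + (-575.0) = -1341.0

-1341.0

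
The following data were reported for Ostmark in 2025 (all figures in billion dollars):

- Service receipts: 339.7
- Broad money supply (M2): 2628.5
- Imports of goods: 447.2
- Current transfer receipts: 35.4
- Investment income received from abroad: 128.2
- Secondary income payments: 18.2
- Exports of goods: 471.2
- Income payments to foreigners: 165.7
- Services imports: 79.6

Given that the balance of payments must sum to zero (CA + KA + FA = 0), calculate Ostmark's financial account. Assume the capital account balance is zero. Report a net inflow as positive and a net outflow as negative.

-263.8

Goods balance = 471.2 - 447.2 = 24.0
Services balance = 339.7 - 79.6 = 260.1
Trade balance (goods + services) = 24.0 + 260.1 = 284.1
Net primary income = 128.2 - 165.7 = -37.5
Net secondary income = 35.4 - 18.2 = 17.2
Current account = 284.1 + (-37.5) + 17.2 = 263.8
Financial account = -(263.8) = -263.8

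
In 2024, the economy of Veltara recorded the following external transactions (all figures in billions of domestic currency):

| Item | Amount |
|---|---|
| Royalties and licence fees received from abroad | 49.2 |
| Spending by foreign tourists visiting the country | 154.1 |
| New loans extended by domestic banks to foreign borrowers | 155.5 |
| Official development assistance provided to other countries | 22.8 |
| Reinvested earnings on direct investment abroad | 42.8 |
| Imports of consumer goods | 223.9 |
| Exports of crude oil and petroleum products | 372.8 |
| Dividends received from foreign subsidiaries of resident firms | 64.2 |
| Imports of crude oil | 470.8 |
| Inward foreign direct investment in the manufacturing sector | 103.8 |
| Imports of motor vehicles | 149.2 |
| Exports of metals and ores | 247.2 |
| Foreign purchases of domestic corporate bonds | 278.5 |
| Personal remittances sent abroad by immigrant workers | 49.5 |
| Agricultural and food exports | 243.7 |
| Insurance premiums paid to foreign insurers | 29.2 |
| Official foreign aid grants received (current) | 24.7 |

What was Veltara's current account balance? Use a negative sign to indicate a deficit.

Goods: -149.2 + 243.7 - 223.9 + 372.8 - 470.8 + 247.2 = 19.8
Services: -29.2 + 154.1 + 49.2 = 174.1
Primary income: 42.8 + 64.2 = 107.0
Secondary income: -49.5 + 24.7 - 22.8 = -47.6
Current account = 19.8 + 174.1 + 107.0 + (-47.6) = 253.3
(Excluded from the current account — financial account: new loans extended by domestic banks to foreign borrowers 155.5, inward foreign direct investment in the manufacturing sector 103.8, foreign purchases of domestic corporate bonds 278.5.)

253.3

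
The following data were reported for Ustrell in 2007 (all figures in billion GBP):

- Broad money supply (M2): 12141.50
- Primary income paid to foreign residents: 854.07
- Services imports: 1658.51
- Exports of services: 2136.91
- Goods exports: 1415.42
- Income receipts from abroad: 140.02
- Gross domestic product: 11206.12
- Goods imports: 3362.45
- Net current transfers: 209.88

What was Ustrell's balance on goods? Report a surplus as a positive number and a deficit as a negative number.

-1947.03

Goods balance = 1415.42 - 3362.45 = -1947.03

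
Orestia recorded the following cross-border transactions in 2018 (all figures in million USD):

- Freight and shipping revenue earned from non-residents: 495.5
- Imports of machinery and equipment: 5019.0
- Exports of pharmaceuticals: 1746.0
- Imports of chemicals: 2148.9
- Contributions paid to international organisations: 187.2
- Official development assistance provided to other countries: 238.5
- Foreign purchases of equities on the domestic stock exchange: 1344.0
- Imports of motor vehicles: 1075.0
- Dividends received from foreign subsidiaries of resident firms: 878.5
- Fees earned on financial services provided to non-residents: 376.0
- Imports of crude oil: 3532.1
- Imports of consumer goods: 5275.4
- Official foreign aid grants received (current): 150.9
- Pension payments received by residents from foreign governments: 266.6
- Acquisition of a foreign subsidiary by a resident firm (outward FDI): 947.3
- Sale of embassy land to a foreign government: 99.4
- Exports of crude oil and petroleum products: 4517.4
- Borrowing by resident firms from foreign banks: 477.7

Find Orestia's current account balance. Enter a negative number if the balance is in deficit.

Goods: 1746.0 - 5275.4 - 5019.0 - 2148.9 - 1075.0 + 4517.4 - 3532.1 = -10787.0
Services: 376.0 + 495.5 = 871.5
Primary income: 878.5
Secondary income: 266.6 - 187.2 + 150.9 - 238.5 = -8.2
Current account = (-10787.0) + 871.5 + 878.5 + (-8.2) = -9045.2
(Excluded from the current account — financial account: foreign purchases of equities on the domestic stock exchange 1344.0, acquisition of a foreign subsidiary by a resident firm (outward FDI) 947.3, borrowing by resident firms from foreign banks 477.7; capital account: sale of embassy land to a foreign government 99.4.)

-9045.2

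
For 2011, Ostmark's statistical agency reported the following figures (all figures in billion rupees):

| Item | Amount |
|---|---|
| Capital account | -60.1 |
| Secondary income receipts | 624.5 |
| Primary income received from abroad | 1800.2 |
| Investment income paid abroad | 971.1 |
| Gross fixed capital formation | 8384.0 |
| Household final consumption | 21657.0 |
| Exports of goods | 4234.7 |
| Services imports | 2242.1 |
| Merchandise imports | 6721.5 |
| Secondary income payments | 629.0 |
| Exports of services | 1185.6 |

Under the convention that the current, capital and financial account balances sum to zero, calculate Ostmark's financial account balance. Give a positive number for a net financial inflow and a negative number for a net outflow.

Goods balance = 4234.7 - 6721.5 = -2486.8
Services balance = 1185.6 - 2242.1 = -1056.5
Trade balance (goods + services) = -2486.8 + (-1056.5) = -3543.3
Net primary income = 1800.2 - 971.1 = 829.1
Net secondary income = 624.5 - 629.0 = -4.5
Current account = -3543.3 + 829.1 + (-4.5) = -2718.7
Financial account = -(-2718.7 + (-60.1)) = 2778.8

2778.8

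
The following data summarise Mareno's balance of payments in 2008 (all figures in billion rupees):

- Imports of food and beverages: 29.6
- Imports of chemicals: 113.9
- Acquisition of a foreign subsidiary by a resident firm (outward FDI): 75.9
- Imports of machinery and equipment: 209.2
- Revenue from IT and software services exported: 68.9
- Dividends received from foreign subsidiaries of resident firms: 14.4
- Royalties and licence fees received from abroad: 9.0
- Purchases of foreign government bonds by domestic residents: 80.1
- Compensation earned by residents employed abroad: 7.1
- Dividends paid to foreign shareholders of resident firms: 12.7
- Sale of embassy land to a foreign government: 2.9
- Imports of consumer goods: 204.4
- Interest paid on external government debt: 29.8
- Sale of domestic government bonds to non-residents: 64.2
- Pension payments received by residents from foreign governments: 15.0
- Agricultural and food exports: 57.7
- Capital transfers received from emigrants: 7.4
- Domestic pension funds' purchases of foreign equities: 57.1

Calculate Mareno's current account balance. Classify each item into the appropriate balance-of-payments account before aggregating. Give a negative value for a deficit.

-427.5

Goods: 57.7 - 29.6 - 204.4 - 113.9 - 209.2 = -499.4
Services: 68.9 + 9.0 = 77.9
Primary income: 7.1 - 12.7 + 14.4 - 29.8 = -21.0
Secondary income: 15.0
Current account = (-499.4) + 77.9 + (-21.0) + 15.0 = -427.5
(Excluded from the current account — financial account: acquisition of a foreign subsidiary by a resident firm (outward FDI) 75.9, purchases of foreign government bonds by domestic residents 80.1, sale of domestic government bonds to non-residents 64.2, domestic pension funds' purchases of foreign equities 57.1; capital account: sale of embassy land to a foreign government 2.9, capital transfers received from emigrants 7.4.)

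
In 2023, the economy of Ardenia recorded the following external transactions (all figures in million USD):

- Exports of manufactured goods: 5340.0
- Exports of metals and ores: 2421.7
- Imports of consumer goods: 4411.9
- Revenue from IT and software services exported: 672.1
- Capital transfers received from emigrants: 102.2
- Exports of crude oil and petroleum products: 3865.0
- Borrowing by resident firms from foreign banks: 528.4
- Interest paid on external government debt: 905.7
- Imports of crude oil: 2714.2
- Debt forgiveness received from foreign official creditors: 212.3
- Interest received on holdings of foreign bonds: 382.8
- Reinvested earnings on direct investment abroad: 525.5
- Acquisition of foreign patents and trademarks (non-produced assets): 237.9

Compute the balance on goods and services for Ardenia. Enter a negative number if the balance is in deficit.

5172.7

Goods: -4411.9 - 2714.2 + 5340.0 + 3865.0 + 2421.7 = 4500.6
Services: 672.1
Trade balance = 4500.6 + 672.1 = 5172.7
(Excluded from the trade balance — capital account: capital transfers received from emigrants 102.2, debt forgiveness received from foreign official creditors 212.3, acquisition of foreign patents and trademarks (non-produced assets) 237.9; financial account: borrowing by resident firms from foreign banks 528.4; primary income: interest paid on external government debt 905.7, interest received on holdings of foreign bonds 382.8, reinvested earnings on direct investment abroad 525.5.)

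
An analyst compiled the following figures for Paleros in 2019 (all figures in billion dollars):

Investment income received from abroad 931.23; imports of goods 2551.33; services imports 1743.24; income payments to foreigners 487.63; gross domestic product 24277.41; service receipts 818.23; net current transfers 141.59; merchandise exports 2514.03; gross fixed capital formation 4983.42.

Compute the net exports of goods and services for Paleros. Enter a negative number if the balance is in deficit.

Goods balance = 2514.03 - 2551.33 = -37.30
Services balance = 818.23 - 1743.24 = -925.01
Trade balance (goods + services) = -37.30 + (-925.01) = -962.31

-962.31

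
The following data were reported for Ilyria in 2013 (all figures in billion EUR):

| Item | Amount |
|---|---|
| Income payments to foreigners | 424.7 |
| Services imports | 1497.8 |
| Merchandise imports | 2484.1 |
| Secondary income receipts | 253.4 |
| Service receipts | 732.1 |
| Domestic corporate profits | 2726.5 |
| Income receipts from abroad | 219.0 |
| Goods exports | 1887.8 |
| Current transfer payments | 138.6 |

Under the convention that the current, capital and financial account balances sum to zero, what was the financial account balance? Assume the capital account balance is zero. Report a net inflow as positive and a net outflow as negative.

1452.9

Goods balance = 1887.8 - 2484.1 = -596.3
Services balance = 732.1 - 1497.8 = -765.7
Trade balance (goods + services) = -596.3 + (-765.7) = -1362.0
Net primary income = 219.0 - 424.7 = -205.7
Net secondary income = 253.4 - 138.6 = 114.8
Current account = -1362.0 + (-205.7) + 114.8 = -1452.9
Financial account = -(-1452.9) = 1452.9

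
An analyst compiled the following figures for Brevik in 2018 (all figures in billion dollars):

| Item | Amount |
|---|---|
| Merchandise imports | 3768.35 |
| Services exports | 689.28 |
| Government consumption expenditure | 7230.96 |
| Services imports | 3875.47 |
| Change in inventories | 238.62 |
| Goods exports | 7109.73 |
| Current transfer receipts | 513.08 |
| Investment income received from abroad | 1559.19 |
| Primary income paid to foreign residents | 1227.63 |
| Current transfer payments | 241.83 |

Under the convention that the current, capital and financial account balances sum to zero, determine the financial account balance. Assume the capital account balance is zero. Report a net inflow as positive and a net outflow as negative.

Goods balance = 7109.73 - 3768.35 = 3341.38
Services balance = 689.28 - 3875.47 = -3186.19
Trade balance (goods + services) = 3341.38 + (-3186.19) = 155.19
Net primary income = 1559.19 - 1227.63 = 331.56
Net secondary income = 513.08 - 241.83 = 271.25
Current account = 155.19 + 331.56 + 271.25 = 758.00
Financial account = -(758.00) = -758.00

-758.00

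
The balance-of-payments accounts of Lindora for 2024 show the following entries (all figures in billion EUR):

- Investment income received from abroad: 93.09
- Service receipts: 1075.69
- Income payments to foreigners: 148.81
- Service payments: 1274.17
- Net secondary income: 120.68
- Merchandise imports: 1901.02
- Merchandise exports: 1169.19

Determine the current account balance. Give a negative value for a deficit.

-865.35

Goods balance = 1169.19 - 1901.02 = -731.83
Services balance = 1075.69 - 1274.17 = -198.48
Trade balance (goods + services) = -731.83 + (-198.48) = -930.31
Net primary income = 93.09 - 148.81 = -55.72
Net secondary income = 120.68
Current account = -930.31 + (-55.72) + 120.68 = -865.35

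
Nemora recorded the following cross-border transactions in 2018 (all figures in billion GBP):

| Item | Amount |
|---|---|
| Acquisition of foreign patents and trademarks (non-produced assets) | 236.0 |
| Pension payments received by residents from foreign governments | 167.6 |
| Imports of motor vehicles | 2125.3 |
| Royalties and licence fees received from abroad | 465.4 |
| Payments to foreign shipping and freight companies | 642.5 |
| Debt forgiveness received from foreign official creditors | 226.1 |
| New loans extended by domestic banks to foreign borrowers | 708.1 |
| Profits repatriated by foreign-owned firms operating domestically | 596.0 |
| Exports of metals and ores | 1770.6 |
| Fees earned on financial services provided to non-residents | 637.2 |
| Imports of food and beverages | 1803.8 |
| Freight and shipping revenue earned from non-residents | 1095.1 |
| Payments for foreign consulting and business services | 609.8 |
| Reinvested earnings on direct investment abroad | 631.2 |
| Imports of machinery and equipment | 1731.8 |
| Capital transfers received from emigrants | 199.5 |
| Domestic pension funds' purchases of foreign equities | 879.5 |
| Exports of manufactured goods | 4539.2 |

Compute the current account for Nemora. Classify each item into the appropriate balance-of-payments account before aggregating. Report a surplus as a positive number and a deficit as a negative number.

Goods: -1803.8 - 1731.8 - 2125.3 + 1770.6 + 4539.2 = 648.9
Services: 1095.1 - 642.5 - 609.8 + 465.4 + 637.2 = 945.4
Primary income: -596.0 + 631.2 = 35.2
Secondary income: 167.6
Current account = 648.9 + 945.4 + 35.2 + 167.6 = 1797.1
(Excluded from the current account — capital account: acquisition of foreign patents and trademarks (non-produced assets) 236.0, debt forgiveness received from foreign official creditors 226.1, capital transfers received from emigrants 199.5; financial account: new loans extended by domestic banks to foreign borrowers 708.1, domestic pension funds' purchases of foreign equities 879.5.)

1797.1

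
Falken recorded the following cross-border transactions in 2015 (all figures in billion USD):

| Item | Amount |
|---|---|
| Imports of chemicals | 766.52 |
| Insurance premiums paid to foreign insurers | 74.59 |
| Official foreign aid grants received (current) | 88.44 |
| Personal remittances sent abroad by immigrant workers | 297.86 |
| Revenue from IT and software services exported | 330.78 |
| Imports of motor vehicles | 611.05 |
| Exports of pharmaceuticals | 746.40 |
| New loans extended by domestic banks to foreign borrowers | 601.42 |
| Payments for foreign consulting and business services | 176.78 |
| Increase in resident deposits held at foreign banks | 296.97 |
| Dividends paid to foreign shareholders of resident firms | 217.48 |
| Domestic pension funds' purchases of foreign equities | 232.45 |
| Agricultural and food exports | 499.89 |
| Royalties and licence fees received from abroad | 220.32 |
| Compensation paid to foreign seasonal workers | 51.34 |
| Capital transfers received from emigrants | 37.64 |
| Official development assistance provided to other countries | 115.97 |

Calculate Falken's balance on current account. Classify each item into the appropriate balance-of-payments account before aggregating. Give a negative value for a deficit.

-425.76

Goods: 746.40 + 499.89 - 611.05 - 766.52 = -131.28
Services: -74.59 - 176.78 + 220.32 + 330.78 = 299.73
Primary income: -217.48 - 51.34 = -268.82
Secondary income: -297.86 - 115.97 + 88.44 = -325.39
Current account = (-131.28) + 299.73 + (-268.82) + (-325.39) = -425.76
(Excluded from the current account — financial account: new loans extended by domestic banks to foreign borrowers 601.42, increase in resident deposits held at foreign banks 296.97, domestic pension funds' purchases of foreign equities 232.45; capital account: capital transfers received from emigrants 37.64.)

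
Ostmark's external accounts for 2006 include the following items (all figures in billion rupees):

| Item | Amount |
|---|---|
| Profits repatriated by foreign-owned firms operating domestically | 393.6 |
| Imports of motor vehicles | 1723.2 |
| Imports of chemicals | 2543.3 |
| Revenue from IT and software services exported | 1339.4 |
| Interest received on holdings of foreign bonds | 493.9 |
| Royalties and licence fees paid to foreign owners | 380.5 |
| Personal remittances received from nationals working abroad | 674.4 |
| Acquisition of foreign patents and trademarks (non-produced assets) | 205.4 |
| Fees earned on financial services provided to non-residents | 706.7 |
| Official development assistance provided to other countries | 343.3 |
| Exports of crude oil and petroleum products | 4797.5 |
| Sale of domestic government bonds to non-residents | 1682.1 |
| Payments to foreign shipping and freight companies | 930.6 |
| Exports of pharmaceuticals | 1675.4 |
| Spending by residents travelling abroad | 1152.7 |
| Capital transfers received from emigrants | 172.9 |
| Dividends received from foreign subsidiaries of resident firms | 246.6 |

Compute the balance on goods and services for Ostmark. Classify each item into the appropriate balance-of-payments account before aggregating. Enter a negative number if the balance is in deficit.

1788.7

Goods: -1723.2 + 4797.5 - 2543.3 + 1675.4 = 2206.4
Services: 1339.4 - 1152.7 - 930.6 - 380.5 + 706.7 = -417.7
Trade balance = 2206.4 + (-417.7) = 1788.7
(Excluded from the trade balance — primary income: profits repatriated by foreign-owned firms operating domestically 393.6, interest received on holdings of foreign bonds 493.9, dividends received from foreign subsidiaries of resident firms 246.6; secondary income: personal remittances received from nationals working abroad 674.4, official development assistance provided to other countries 343.3; capital account: acquisition of foreign patents and trademarks (non-produced assets) 205.4, capital transfers received from emigrants 172.9; financial account: sale of domestic government bonds to non-residents 1682.1.)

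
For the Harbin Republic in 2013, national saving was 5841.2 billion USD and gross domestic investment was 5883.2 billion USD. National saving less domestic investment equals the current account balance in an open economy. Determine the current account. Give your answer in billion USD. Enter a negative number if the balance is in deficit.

S - I = CA (net lending to the rest of the world).
CA = S - I = 5841.2 - 5883.2 = -42.0

-42.0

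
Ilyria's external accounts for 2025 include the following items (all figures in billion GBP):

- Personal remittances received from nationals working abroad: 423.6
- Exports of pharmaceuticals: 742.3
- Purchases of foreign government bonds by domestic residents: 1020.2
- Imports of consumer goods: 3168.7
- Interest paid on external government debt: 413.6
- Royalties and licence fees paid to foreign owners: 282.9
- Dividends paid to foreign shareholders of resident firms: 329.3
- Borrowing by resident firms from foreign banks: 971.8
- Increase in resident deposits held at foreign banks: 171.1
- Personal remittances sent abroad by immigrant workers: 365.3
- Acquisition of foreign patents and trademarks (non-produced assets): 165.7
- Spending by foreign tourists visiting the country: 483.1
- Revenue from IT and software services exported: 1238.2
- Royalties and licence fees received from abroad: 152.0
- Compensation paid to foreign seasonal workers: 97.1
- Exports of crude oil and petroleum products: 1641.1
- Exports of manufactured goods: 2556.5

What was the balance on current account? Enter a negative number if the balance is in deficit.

Goods: -3168.7 + 2556.5 + 1641.1 + 742.3 = 1771.2
Services: -282.9 + 483.1 + 1238.2 + 152.0 = 1590.4
Primary income: -413.6 - 329.3 - 97.1 = -840.0
Secondary income: -365.3 + 423.6 = 58.3
Current account = 1771.2 + 1590.4 + (-840.0) + 58.3 = 2579.9
(Excluded from the current account — financial account: purchases of foreign government bonds by domestic residents 1020.2, borrowing by resident firms from foreign banks 971.8, increase in resident deposits held at foreign banks 171.1; capital account: acquisition of foreign patents and trademarks (non-produced assets) 165.7.)

2579.9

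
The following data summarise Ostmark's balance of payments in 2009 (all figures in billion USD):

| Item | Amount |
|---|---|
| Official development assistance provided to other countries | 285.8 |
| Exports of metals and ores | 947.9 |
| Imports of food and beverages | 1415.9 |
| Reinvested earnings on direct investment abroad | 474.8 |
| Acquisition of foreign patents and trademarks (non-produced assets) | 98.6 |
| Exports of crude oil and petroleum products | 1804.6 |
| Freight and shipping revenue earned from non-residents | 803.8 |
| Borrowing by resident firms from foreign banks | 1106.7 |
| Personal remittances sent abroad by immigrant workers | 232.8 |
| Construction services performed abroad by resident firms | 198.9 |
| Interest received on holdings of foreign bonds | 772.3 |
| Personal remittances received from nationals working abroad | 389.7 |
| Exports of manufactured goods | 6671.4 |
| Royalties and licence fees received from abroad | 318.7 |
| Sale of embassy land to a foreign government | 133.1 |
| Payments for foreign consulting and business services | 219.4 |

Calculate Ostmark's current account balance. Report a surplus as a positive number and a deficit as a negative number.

10228.2

Goods: 1804.6 - 1415.9 + 947.9 + 6671.4 = 8008.0
Services: 318.7 + 803.8 + 198.9 - 219.4 = 1102.0
Primary income: 772.3 + 474.8 = 1247.1
Secondary income: -285.8 - 232.8 + 389.7 = -128.9
Current account = 8008.0 + 1102.0 + 1247.1 + (-128.9) = 10228.2
(Excluded from the current account — capital account: acquisition of foreign patents and trademarks (non-produced assets) 98.6, sale of embassy land to a foreign government 133.1; financial account: borrowing by resident firms from foreign banks 1106.7.)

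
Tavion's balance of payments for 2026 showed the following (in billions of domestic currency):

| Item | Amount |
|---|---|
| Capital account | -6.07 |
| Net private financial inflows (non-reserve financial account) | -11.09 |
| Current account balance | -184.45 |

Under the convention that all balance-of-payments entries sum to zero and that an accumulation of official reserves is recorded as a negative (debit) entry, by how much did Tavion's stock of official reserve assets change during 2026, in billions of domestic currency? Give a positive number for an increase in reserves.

Official reserve transactions balance = -((-184.45) + (-6.07) + (-11.09)) = 201.61
An accumulation of reserves is recorded as a debit (negative entry), so the change in the stock of reserves is the negative of that balance.
Change in official reserves = -(201.61) = -201.61

-201.61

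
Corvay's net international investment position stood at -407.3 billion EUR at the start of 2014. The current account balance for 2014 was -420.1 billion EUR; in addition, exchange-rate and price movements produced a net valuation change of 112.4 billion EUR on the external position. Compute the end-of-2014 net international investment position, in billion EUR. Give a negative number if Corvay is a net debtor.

-715.0

Change in NIIP = current account + net valuation change = -420.1 + 112.4 = -307.7
End-of-year NIIP = -407.3 + (-307.7) = -715.0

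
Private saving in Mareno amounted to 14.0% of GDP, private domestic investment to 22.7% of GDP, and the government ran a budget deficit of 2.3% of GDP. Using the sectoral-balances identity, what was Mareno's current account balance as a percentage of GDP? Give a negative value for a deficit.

-11.0

By the sectoral-balances identity, CA = (S_private - I) + (T - G).
Private balance = 14.0 - 22.7 = -8.7
Government balance (T - G) = -2.3
CA = -8.7 + (-2.3) = -11.0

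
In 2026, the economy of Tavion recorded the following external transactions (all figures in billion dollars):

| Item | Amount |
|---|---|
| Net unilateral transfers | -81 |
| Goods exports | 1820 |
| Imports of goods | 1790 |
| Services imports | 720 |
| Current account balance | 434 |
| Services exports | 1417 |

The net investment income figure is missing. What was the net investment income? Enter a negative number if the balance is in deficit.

-212

Current account = goods balance + services balance + net primary income + net secondary income
Sum of the known components = 646
Net investment income = CA - (known components) = 434 - 646 = -212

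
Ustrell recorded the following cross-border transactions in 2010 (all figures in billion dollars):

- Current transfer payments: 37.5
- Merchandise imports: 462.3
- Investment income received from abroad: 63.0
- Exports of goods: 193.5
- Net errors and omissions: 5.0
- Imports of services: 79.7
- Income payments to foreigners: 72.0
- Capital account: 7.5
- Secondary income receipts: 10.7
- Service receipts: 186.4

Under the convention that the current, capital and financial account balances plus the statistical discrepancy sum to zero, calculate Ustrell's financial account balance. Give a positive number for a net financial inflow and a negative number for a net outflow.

185.4

Goods balance = 193.5 - 462.3 = -268.8
Services balance = 186.4 - 79.7 = 106.7
Trade balance (goods + services) = -268.8 + 106.7 = -162.1
Net primary income = 63.0 - 72.0 = -9.0
Net secondary income = 10.7 - 37.5 = -26.8
Current account = -162.1 + (-9.0) + (-26.8) = -197.9
Financial account = -(-197.9 + 7.5 + 5.0) = 185.4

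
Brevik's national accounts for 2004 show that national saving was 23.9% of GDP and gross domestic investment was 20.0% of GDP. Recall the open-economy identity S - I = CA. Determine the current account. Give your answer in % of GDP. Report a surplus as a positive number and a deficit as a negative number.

3.9

CA = S - I = 23.9 - 20.0 = 3.9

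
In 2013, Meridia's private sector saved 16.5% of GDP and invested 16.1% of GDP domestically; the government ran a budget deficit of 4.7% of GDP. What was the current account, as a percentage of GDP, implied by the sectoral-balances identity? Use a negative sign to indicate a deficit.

By the sectoral-balances identity, CA = (S_private - I) + (T - G).
Private balance = 16.5 - 16.1 = 0.4
Government balance (T - G) = -4.7
CA = 0.4 + (-4.7) = -4.3

-4.3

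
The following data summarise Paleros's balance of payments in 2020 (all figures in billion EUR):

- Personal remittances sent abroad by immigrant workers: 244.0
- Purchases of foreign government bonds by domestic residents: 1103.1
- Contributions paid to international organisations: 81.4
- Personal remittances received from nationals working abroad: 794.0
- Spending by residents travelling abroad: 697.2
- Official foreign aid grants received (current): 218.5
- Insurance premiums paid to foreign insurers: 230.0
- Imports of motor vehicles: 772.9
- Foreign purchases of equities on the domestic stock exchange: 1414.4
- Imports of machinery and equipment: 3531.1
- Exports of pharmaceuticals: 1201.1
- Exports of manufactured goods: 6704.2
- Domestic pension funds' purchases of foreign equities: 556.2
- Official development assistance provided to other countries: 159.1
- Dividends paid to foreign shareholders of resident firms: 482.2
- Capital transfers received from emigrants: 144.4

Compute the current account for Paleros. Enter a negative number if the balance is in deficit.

2719.9

Goods: 6704.2 - 772.9 - 3531.1 + 1201.1 = 3601.3
Services: -697.2 - 230.0 = -927.2
Primary income: -482.2
Secondary income: 218.5 - 159.1 + 794.0 - 244.0 - 81.4 = 528.0
Current account = 3601.3 + (-927.2) + (-482.2) + 528.0 = 2719.9
(Excluded from the current account — financial account: purchases of foreign government bonds by domestic residents 1103.1, foreign purchases of equities on the domestic stock exchange 1414.4, domestic pension funds' purchases of foreign equities 556.2; capital account: capital transfers received from emigrants 144.4.)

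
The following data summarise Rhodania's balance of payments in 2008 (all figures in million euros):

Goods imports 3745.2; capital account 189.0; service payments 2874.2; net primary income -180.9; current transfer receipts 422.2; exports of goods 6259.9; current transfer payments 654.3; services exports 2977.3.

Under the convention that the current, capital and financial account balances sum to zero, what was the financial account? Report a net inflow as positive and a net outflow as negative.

-2393.8

Goods balance = 6259.9 - 3745.2 = 2514.7
Services balance = 2977.3 - 2874.2 = 103.1
Trade balance (goods + services) = 2514.7 + 103.1 = 2617.8
Net primary income = -180.9
Net secondary income = 422.2 - 654.3 = -232.1
Current account = 2617.8 + (-180.9) + (-232.1) = 2204.8
Financial account = -(2204.8 + 189.0) = -2393.8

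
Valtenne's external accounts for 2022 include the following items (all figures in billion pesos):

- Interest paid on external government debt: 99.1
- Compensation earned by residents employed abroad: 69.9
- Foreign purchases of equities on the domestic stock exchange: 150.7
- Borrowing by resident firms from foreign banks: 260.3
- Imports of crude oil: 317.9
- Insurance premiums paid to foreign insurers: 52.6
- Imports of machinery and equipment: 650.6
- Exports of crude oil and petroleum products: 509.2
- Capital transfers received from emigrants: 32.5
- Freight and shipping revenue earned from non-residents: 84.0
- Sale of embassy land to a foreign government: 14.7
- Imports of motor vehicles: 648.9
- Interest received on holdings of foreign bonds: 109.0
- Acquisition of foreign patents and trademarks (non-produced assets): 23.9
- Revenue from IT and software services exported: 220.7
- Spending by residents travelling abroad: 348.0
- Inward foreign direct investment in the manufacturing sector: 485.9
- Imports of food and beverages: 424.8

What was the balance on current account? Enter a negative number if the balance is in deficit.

Goods: -648.9 - 424.8 + 509.2 - 317.9 - 650.6 = -1533.0
Services: -348.0 + 84.0 + 220.7 - 52.6 = -95.9
Primary income: 109.0 + 69.9 - 99.1 = 79.8
Current account = (-1533.0) + (-95.9) + 79.8 = -1549.1
(Excluded from the current account — financial account: foreign purchases of equities on the domestic stock exchange 150.7, borrowing by resident firms from foreign banks 260.3, inward foreign direct investment in the manufacturing sector 485.9; capital account: capital transfers received from emigrants 32.5, sale of embassy land to a foreign government 14.7, acquisition of foreign patents and trademarks (non-produced assets) 23.9.)

-1549.1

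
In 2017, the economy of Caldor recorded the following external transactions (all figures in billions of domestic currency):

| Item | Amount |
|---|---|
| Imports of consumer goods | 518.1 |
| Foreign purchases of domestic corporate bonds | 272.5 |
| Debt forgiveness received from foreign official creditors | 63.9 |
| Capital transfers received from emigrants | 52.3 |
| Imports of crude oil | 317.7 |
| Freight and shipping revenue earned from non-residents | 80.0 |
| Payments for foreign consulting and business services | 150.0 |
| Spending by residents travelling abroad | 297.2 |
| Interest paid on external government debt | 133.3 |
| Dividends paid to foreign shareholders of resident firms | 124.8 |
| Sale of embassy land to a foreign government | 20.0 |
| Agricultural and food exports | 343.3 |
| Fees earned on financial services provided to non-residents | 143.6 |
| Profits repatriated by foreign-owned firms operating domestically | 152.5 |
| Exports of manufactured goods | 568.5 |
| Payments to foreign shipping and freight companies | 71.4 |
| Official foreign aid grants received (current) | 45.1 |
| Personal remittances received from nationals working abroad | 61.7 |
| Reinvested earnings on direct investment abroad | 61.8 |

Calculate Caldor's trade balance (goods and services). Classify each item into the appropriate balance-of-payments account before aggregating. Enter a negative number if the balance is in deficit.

-219.0

Goods: -317.7 + 568.5 + 343.3 - 518.1 = 76.0
Services: -71.4 - 297.2 + 80.0 - 150.0 + 143.6 = -295.0
Trade balance = 76.0 + (-295.0) = -219.0
(Excluded from the trade balance — financial account: foreign purchases of domestic corporate bonds 272.5; capital account: debt forgiveness received from foreign official creditors 63.9, capital transfers received from emigrants 52.3, sale of embassy land to a foreign government 20.0; primary income: interest paid on external government debt 133.3, dividends paid to foreign shareholders of resident firms 124.8, profits repatriated by foreign-owned firms operating domestically 152.5, reinvested earnings on direct investment abroad 61.8; secondary income: official foreign aid grants received (current) 45.1, personal remittances received from nationals working abroad 61.7.)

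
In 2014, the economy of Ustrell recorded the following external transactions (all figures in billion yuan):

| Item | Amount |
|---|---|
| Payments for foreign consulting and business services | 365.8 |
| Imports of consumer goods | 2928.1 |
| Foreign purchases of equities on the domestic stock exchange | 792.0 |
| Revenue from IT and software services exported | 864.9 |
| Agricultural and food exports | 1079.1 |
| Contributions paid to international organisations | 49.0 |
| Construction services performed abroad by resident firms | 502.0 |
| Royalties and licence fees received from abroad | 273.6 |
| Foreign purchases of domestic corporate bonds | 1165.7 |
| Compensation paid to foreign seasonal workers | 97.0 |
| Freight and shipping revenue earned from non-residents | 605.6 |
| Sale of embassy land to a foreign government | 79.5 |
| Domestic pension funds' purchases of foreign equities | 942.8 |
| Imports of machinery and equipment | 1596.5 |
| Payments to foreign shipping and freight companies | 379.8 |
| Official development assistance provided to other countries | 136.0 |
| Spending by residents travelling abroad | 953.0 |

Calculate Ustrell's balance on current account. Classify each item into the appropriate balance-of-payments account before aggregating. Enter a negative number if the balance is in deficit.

-3180.0

Goods: 1079.1 - 1596.5 - 2928.1 = -3445.5
Services: 864.9 - 953.0 - 365.8 - 379.8 + 605.6 + 502.0 + 273.6 = 547.5
Primary income: -97.0
Secondary income: -136.0 - 49.0 = -185.0
Current account = (-3445.5) + 547.5 + (-97.0) + (-185.0) = -3180.0
(Excluded from the current account — financial account: foreign purchases of equities on the domestic stock exchange 792.0, foreign purchases of domestic corporate bonds 1165.7, domestic pension funds' purchases of foreign equities 942.8; capital account: sale of embassy land to a foreign government 79.5.)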